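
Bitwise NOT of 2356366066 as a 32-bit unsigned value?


~0b10001100011100110100101011110010 = 0b1110011100011001011010100001101 = 1938601229 (32-bit unsigned)

1938601229


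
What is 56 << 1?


0b111000 << 1 = 0b1110000 = 112

112


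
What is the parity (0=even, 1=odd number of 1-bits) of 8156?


0b1111111011100 has 10 ones => parity 0

0


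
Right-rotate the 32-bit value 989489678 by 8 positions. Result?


Rotate 0b111010111110100110101000001110 right by 8 (32-bit) = 0b1110001110101111101001101010 = 238746218

238746218


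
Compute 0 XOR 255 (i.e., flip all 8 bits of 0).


0 ^ 255 = 255

255


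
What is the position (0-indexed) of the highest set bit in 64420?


0b1111101110100100. Highest set bit at position 15

15


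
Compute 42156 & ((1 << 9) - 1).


42156 & 511 = 172

172


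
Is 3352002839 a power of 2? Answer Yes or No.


0b11000111110010111000000100010111. Multiple bits set => No

No


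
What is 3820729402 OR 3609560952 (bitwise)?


0b11100011101110111011010000111010 | 0b11010111001001011000011101111000 = 0b11110111101111111011011101111010 = 4156536698

4156536698


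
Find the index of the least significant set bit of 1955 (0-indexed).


0b11110100011. Lowest set bit at position 0

0


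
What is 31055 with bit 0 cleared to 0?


31055 & ~(1 << 0) = 31054

31054


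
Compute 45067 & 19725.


0b1011000000001011 & 0b100110100001101 = 0b1001 = 9

9


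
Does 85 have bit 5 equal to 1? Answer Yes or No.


0b1010101, bit 5 = 0. No

No


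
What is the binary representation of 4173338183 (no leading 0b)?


4173338183 = 11111000110000000001011001000111 in binary

11111000110000000001011001000111


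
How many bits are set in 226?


0b11100010 has 4 set bits

4


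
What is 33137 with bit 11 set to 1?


33137 | (1 << 11) = 33137 | 2048 = 35185

35185


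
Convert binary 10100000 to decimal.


10100000 in decimal = 160

160


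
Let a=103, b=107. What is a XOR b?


103 ^ 107 = 12

12


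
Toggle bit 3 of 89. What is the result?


89 ^ (1 << 3) = 89 ^ 8 = 81

81


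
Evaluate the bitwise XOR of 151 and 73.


0b10010111 ^ 0b1001001 = 0b11011110 = 222

222


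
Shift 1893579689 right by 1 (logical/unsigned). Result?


0b1110000110111011011101110101001 >> 1 = 0b111000011011101101110111010100 = 946789844

946789844


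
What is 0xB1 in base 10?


B1 hex = 177 decimal

177


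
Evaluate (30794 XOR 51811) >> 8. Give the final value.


Step 1: 30794 ^ 51811 = 45609
Step 2: 45609 >> 8 = 178

178


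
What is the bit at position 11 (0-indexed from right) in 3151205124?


0b10111011110100111001001100000100, position 11 = 0

0


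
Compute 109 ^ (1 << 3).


109 ^ (1 << 3) = 109 ^ 8 = 101

101


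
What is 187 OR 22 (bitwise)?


0b10111011 | 0b10110 = 0b10111111 = 191

191


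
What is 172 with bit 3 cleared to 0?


172 & ~(1 << 3) = 164

164


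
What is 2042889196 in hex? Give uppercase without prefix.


2042889196 = 79C403EC hex

79C403EC


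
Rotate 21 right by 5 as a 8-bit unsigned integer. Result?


Rotate 0b10101 right by 5 (8-bit) = 0b10101000 = 168

168


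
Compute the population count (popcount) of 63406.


0b1111011110101110 has 12 set bits

12


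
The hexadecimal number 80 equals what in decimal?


80 hex = 128 decimal

128


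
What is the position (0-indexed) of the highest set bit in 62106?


0b1111001010011010. Highest set bit at position 15

15


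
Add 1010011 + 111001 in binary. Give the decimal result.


1010011 + 111001 = 10001100 = 140

140


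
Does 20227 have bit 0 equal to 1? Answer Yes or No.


0b100111100000011, bit 0 = 1. Yes

Yes


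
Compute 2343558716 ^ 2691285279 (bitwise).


0b10001011101011111101111000111100 ^ 0b10100000011010011100000100011111 = 0b101011110001100001111100100011 = 734404387

734404387


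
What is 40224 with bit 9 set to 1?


40224 | (1 << 9) = 40224 | 512 = 40736

40736


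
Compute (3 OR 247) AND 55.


Step 1: 3 | 247 = 247
Step 2: 247 & 55 = 55

55


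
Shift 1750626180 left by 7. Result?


0b1101000010110000110111110000100 << 7 = 0b11010000101100001101111100001000000000 = 224080151040

224080151040


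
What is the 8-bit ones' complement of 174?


174 ^ 255 = 81

81


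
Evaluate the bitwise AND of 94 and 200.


0b1011110 & 0b11001000 = 0b1001000 = 72

72


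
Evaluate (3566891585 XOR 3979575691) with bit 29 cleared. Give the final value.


Step 1: 3566891585 ^ 3979575691 = 967439306
Step 2: 967439306 & ~(1 << 29) = 430568394

430568394


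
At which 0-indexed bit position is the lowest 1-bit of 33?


0b100001. Lowest set bit at position 0

0


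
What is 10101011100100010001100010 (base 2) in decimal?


10101011100100010001100010 in decimal = 44975202

44975202


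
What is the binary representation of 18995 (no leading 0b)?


18995 = 100101000110011 in binary

100101000110011


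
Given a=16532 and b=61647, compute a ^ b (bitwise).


16532 ^ 61647 = 45147

45147


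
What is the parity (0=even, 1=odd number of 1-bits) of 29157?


0b111000111100101 has 9 ones => parity 1

1


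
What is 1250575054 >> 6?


0b1001010100010100100001011001110 >> 6 = 0b1001010100010100100001011 = 19540235

19540235


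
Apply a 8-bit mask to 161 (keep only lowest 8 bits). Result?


161 & 255 = 161

161


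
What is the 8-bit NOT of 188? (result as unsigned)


~0b10111100 = 0b1000011 = 67 (8-bit unsigned)

67


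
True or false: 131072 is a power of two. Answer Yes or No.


0b100000000000000000. Only one bit set => Yes

Yes


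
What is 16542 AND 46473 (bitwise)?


0b100000010011110 & 0b1011010110001001 = 0b10001000 = 136

136


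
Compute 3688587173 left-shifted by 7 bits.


0b11011011110110110101111110100101 << 7 = 0b110110111101101101011111101001010000000 = 472139158144

472139158144


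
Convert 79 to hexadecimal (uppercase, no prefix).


79 = 4F hex

4F


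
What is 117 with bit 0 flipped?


117 ^ (1 << 0) = 117 ^ 1 = 116

116


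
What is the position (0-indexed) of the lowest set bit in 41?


0b101001. Lowest set bit at position 0

0


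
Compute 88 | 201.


0b1011000 | 0b11001001 = 0b11011001 = 217

217


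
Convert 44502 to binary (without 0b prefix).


44502 = 1010110111010110 in binary

1010110111010110


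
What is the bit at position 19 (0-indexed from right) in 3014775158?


0b10110011101100011101000101110110, position 19 = 0

0


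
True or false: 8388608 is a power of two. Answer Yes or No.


0b100000000000000000000000. Only one bit set => Yes

Yes


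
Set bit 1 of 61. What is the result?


61 | (1 << 1) = 61 | 2 = 63

63


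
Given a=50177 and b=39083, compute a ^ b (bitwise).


50177 ^ 39083 = 23722

23722


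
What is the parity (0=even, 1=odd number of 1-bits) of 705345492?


0b101010000010101011011111010100 has 15 ones => parity 1

1


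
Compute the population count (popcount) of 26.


0b11010 has 3 set bits

3


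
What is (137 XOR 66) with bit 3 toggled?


Step 1: 137 ^ 66 = 203
Step 2: 203 ^ (1 << 3) = 203 ^ 8 = 195

195


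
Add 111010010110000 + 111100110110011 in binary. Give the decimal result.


111010010110000 + 111100110110011 = 1110111001100011 = 61027

61027


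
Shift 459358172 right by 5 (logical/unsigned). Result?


0b11011011000010011111111011100 >> 5 = 0b110110110000100111111110 = 14354942

14354942


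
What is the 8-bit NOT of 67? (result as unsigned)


~0b1000011 = 0b10111100 = 188 (8-bit unsigned)

188


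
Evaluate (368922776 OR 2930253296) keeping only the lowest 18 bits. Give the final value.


Step 1: 368922776 | 2930253296 = 3221052920
Step 2: 3221052920 & 262143 = 89592

89592


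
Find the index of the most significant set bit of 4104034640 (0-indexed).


0b11110100100111101001100101010000. Highest set bit at position 31

31


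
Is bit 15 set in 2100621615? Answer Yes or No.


0b1111101001101001111000100101111, bit 15 = 1. Yes

Yes


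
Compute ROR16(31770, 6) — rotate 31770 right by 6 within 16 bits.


Rotate 0b111110000011010 right by 6 (16-bit) = 0b110100111110000 = 27120

27120


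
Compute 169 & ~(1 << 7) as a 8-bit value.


169 & ~(1 << 7) = 41

41


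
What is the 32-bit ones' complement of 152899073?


152899073 ^ 4294967295 = 4142068222

4142068222


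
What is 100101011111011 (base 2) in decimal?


100101011111011 in decimal = 19195

19195


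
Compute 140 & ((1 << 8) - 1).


140 & 255 = 140

140


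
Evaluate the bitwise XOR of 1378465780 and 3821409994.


0b1010010001010011011011111110100 ^ 0b11100011110001100001011011001010 = 0b10110001111011111010000100111110 = 2985271614

2985271614


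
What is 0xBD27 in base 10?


BD27 hex = 48423 decimal

48423


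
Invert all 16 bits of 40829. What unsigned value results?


40829 ^ 65535 = 24706

24706


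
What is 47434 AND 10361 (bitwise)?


0b1011100101001010 & 0b10100001111001 = 0b10100001001000 = 10312

10312


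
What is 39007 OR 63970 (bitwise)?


0b1001100001011111 | 0b1111100111100010 = 0b1111100111111111 = 63999

63999


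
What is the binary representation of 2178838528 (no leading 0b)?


2178838528 = 10000001110111100111000000000000 in binary

10000001110111100111000000000000


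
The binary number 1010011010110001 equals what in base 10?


1010011010110001 in decimal = 42673

42673


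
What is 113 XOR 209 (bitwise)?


0b1110001 ^ 0b11010001 = 0b10100000 = 160

160


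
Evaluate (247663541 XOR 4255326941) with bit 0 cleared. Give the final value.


Step 1: 247663541 ^ 4255326941 = 4083165544
Step 2: 4083165544 & ~(1 << 0) = 4083165544

4083165544


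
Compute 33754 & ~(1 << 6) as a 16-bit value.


33754 & ~(1 << 6) = 33690

33690


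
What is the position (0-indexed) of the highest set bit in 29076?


0b111000110010100. Highest set bit at position 14

14


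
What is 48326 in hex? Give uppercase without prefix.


48326 = BCC6 hex

BCC6


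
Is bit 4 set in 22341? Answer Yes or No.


0b101011101000101, bit 4 = 0. No

No


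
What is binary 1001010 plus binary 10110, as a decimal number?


1001010 + 10110 = 1100000 = 96

96


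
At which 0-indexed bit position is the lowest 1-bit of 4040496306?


0b11110000110101010001010010110010. Lowest set bit at position 1

1


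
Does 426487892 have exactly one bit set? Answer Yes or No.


0b11001011010111011000001010100. Multiple bits set => No

No


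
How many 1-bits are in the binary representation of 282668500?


0b10000110110010010110111010100 has 14 set bits

14


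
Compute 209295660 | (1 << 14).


209295660 | (1 << 14) = 209295660 | 16384 = 209312044

209312044


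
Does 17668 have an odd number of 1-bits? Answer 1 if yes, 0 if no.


0b100010100000100 has 4 ones => parity 0

0


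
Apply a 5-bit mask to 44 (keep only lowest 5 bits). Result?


44 & 31 = 12

12


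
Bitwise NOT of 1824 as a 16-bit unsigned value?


~0b11100100000 = 0b1111100011011111 = 63711 (16-bit unsigned)

63711


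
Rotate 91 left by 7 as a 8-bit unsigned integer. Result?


Rotate 0b1011011 left by 7 (8-bit) = 0b10101101 = 173

173


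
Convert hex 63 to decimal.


63 hex = 99 decimal

99


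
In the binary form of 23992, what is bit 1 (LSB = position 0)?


0b101110110111000, position 1 = 0

0


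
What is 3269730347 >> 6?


0b11000010111001000010000000101011 >> 6 = 0b11000010111001000010000000 = 51089536

51089536


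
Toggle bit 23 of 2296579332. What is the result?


2296579332 ^ (1 << 23) = 2296579332 ^ 8388608 = 2288190724

2288190724


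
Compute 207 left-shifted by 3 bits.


0b11001111 << 3 = 0b11001111000 = 1656

1656


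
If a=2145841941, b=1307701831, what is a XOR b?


2145841941 ^ 1307701831 = 840368466

840368466


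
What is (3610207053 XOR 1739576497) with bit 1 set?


Step 1: 3610207053 ^ 1739576497 = 2961225724
Step 2: 2961225724 | (1 << 1) = 2961225724 | 2 = 2961225726

2961225726


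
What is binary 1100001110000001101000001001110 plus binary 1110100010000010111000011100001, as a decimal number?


1100001110000001101000001001110 + 1110100010000010111000011100001 = 11010110000000100100000100101111 = 3590471983

3590471983


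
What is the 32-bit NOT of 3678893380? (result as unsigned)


~0b11011011010001110111010101000100 = 0b100100101110001000101010111011 = 616073915 (32-bit unsigned)

616073915


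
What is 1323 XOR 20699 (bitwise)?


0b10100101011 ^ 0b101000011011011 = 0b101010111110000 = 22000

22000


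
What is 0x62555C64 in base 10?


62555C64 hex = 1649761380 decimal

1649761380


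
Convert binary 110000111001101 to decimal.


110000111001101 in decimal = 25037

25037


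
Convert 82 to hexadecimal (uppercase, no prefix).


82 = 52 hex

52


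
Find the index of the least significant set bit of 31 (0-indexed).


0b11111. Lowest set bit at position 0

0


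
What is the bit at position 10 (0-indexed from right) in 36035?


0b1000110011000011, position 10 = 1

1


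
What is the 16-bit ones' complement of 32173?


32173 ^ 65535 = 33362

33362


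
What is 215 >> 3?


0b11010111 >> 3 = 0b11010 = 26

26


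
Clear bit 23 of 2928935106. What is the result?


2928935106 & ~(1 << 23) = 2920546498

2920546498


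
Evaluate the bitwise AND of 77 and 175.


0b1001101 & 0b10101111 = 0b1101 = 13

13


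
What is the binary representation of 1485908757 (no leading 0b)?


1485908757 = 1011000100100010010101100010101 in binary

1011000100100010010101100010101


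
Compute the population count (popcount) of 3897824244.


0b11101000010101000001001111110100 has 15 set bits

15


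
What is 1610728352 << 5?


0b1100000000000011100001110100000 << 5 = 0b110000000000001110000111010000000000 = 51543307264

51543307264


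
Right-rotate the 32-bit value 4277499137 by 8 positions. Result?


Rotate 0b11111110111101010111010100000001 right by 8 (32-bit) = 0b1111111101111010101110101 = 33486197

33486197


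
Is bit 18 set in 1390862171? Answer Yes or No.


0b1010010111001101101111101011011, bit 18 = 1. Yes

Yes


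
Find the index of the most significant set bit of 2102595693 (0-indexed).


0b1111101010100110001000001101101. Highest set bit at position 30

30


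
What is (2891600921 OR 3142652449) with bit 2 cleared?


Step 1: 2891600921 | 3142652449 = 3210434105
Step 2: 3210434105 & ~(1 << 2) = 3210434105

3210434105


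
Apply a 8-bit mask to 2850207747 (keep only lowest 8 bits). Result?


2850207747 & 255 = 3

3


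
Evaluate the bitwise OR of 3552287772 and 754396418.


0b11010011101110111001110000011100 | 0b101100111101110010110100000010 = 0b11111111111111111011110100011110 = 4294950174

4294950174


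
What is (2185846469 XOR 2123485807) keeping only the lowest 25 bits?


Step 1: 2185846469 ^ 2123485807 = 4242050218
Step 2: 4242050218 & 33554431 = 14191786

14191786


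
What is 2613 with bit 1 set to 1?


2613 | (1 << 1) = 2613 | 2 = 2615

2615


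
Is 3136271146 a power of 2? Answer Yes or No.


0b10111010111011111011001100101010. Multiple bits set => No

No


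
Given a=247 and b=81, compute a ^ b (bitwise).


247 ^ 81 = 166

166


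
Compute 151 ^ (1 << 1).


151 ^ (1 << 1) = 151 ^ 2 = 149

149


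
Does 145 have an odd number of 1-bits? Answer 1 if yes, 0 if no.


0b10010001 has 3 ones => parity 1

1


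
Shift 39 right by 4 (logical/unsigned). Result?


0b100111 >> 4 = 0b10 = 2

2


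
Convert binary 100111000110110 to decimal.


100111000110110 in decimal = 20022

20022


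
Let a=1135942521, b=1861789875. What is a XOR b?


1135942521 ^ 1861789875 = 760067018

760067018


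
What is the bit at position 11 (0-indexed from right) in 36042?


0b1000110011001010, position 11 = 1

1


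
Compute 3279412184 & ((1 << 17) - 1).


3279412184 & 131071 = 121816

121816


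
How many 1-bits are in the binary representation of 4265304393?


0b11111110001110110110000101001001 has 18 set bits

18


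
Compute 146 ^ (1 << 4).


146 ^ (1 << 4) = 146 ^ 16 = 130

130


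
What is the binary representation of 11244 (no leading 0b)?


11244 = 10101111101100 in binary

10101111101100


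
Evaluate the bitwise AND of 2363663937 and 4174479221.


0b10001100111000101010011001000001 & 0b11111000110100010111111101110101 = 0b10001000110000000010011001000001 = 2294294081

2294294081


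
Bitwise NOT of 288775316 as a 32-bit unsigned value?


~0b10001001101100101110010010100 = 0b11101110110010011010001101101011 = 4006191979 (32-bit unsigned)

4006191979


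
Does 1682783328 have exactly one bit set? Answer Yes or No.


0b1100100010011010011110001100000. Multiple bits set => No

No


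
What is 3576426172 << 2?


0b11010101001010111110111010111100 << 2 = 0b1101010100101011111011101011110000 = 14305704688

14305704688


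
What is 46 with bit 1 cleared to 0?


46 & ~(1 << 1) = 44

44


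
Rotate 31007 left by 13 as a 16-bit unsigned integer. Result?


Rotate 0b111100100011111 left by 13 (16-bit) = 0b1110111100100011 = 61219

61219


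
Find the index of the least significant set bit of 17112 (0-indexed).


0b100001011011000. Lowest set bit at position 3

3


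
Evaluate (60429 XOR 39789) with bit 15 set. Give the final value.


Step 1: 60429 ^ 39789 = 30560
Step 2: 30560 | (1 << 15) = 30560 | 32768 = 63328

63328


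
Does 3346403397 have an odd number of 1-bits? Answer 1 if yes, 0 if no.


0b11000111011101100001000001000101 has 14 ones => parity 0

0


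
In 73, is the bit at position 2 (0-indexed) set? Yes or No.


0b1001001, bit 2 = 0. No

No


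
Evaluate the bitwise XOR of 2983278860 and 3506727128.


0b10110001110100010011100100001100 ^ 0b11010001000001000110100011011000 = 0b1100000110101010101000111010100 = 1624592852

1624592852


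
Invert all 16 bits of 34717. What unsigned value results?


34717 ^ 65535 = 30818

30818


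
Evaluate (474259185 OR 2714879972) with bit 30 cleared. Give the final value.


Step 1: 474259185 | 2714879972 = 3184910325
Step 2: 3184910325 & ~(1 << 30) = 3184910325

3184910325


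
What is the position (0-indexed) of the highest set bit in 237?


0b11101101. Highest set bit at position 7

7


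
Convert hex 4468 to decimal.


4468 hex = 17512 decimal

17512


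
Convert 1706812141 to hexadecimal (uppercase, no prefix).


1706812141 = 65BBE2ED hex

65BBE2ED


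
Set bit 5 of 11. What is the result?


11 | (1 << 5) = 11 | 32 = 43

43


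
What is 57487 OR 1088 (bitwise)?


0b1110000010001111 | 0b10001000000 = 0b1110010011001111 = 58575

58575


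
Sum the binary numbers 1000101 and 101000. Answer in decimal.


1000101 + 101000 = 1101101 = 109

109


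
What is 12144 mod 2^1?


12144 & 1 = 0

0


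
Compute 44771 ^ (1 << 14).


44771 ^ (1 << 14) = 44771 ^ 16384 = 61155

61155


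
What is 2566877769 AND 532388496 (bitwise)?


0b10011000111111110111001001001001 & 0b11111101110111001101010010000 = 0b11000101110110001001000000000 = 414913024

414913024


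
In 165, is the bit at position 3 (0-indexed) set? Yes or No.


0b10100101, bit 3 = 0. No

No


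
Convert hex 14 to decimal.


14 hex = 20 decimal

20


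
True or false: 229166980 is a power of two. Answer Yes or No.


0b1101101010001100111110000100. Multiple bits set => No

No


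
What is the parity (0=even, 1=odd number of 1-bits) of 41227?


0b1010000100001011 has 6 ones => parity 0

0


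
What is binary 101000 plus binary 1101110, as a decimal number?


101000 + 1101110 = 10010110 = 150

150


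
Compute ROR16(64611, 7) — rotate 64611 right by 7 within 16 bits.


Rotate 0b1111110001100011 right by 7 (16-bit) = 0b1100011111111000 = 51192

51192


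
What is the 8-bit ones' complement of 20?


20 ^ 255 = 235

235


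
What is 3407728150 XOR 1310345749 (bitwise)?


0b11001011000111011100111000010110 ^ 0b1001110000110100100101000010101 = 0b10000101000001111000010000000011 = 2231862275

2231862275


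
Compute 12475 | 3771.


0b11000010111011 | 0b111010111011 = 0b11111010111011 = 16059

16059


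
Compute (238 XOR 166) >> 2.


Step 1: 238 ^ 166 = 72
Step 2: 72 >> 2 = 18

18


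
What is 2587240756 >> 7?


0b10011010001101100010100100110100 >> 7 = 0b1001101000110110001010010 = 20212818

20212818


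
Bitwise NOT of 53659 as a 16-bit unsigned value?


~0b1101000110011011 = 0b10111001100100 = 11876 (16-bit unsigned)

11876


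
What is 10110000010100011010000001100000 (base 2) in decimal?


10110000010100011010000001100000 in decimal = 2958139488

2958139488


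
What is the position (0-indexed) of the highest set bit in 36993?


0b1001000010000001. Highest set bit at position 15

15


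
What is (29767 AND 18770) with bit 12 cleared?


Step 1: 29767 & 18770 = 16450
Step 2: 16450 & ~(1 << 12) = 16450

16450


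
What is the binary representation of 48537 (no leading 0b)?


48537 = 1011110110011001 in binary

1011110110011001


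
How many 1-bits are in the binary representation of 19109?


0b100101010100101 has 7 set bits

7


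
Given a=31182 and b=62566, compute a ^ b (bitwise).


31182 ^ 62566 = 36264

36264


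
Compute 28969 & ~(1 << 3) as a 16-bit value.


28969 & ~(1 << 3) = 28961

28961


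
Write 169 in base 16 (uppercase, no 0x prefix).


169 = A9 hex

A9


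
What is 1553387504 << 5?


0b1011100100101101100111111110000 << 5 = 0b101110010010110110011111111000000000 = 49708400128

49708400128


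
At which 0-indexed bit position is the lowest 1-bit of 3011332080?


0b10110011011111010100011111110000. Lowest set bit at position 4

4


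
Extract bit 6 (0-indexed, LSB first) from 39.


0b100111, position 6 = 0

0


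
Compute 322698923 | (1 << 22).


322698923 | (1 << 22) = 322698923 | 4194304 = 326893227

326893227


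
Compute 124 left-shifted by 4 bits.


0b1111100 << 4 = 0b11111000000 = 1984

1984


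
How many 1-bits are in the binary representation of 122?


0b1111010 has 5 set bits

5


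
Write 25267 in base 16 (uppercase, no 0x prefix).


25267 = 62B3 hex

62B3


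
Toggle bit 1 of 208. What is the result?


208 ^ (1 << 1) = 208 ^ 2 = 210

210


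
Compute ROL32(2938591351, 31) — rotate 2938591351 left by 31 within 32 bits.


Rotate 0b10101111001001110101100001110111 left by 31 (32-bit) = 0b11010111100100111010110000111011 = 3616779323

3616779323


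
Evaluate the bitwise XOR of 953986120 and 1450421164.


0b111000110111001010110001001000 ^ 0b1010110011100111010101110101100 = 0b1101110101011110000011111100100 = 1856964580

1856964580


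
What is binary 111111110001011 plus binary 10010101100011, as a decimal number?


111111110001011 + 10010101100011 = 1010010011101110 = 42222

42222


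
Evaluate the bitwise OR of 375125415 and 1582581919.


0b10110010110111111010110100111 | 0b1011110010101000100100010011111 = 0b1011110010111111111110110111111 = 1583349183

1583349183


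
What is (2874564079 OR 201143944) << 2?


Step 1: 2874564079 | 201143944 = 2885648367
Step 2: 2885648367 << 2 = 11542593468

11542593468


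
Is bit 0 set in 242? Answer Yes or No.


0b11110010, bit 0 = 0. No

No


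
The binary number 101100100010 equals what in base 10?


101100100010 in decimal = 2850

2850


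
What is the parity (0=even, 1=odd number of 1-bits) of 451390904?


0b11010111001111010110110111000 has 18 ones => parity 0

0


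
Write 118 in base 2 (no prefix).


118 = 1110110 in binary

1110110


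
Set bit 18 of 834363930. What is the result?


834363930 | (1 << 18) = 834363930 | 262144 = 834626074

834626074


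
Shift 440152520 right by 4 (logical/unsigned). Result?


0b11010001111000011000111001000 >> 4 = 0b1101000111100001100011100 = 27509532

27509532


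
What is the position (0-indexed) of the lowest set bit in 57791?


0b1110000110111111. Lowest set bit at position 0

0


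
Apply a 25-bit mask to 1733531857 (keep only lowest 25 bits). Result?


1733531857 & 33554431 = 22255825

22255825


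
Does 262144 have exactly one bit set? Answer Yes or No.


0b1000000000000000000. Only one bit set => Yes

Yes


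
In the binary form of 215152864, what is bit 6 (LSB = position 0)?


0b1100110100101111100011100000, position 6 = 1

1


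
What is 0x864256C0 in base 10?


864256C0 hex = 2252494528 decimal

2252494528


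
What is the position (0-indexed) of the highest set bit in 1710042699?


0b1100101111011010010111001001011. Highest set bit at position 30

30


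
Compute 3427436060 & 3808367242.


0b11001100010010101000011000011100 & 0b11100010111111110001001010001010 = 0b11000000010010100000001000001000 = 3226075656

3226075656


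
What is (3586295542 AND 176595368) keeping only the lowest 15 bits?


Step 1: 3586295542 & 176595368 = 8552608
Step 2: 8552608 & 32767 = 160

160


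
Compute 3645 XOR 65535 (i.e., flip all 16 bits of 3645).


3645 ^ 65535 = 61890

61890


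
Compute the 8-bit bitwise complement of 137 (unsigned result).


~0b10001001 = 0b1110110 = 118 (8-bit unsigned)

118


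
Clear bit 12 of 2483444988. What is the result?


2483444988 & ~(1 << 12) = 2483440892

2483440892


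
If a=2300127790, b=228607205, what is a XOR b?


2300127790 ^ 228607205 = 2226745035

2226745035


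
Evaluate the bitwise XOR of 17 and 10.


0b10001 ^ 0b1010 = 0b11011 = 27

27


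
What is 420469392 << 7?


0b11001000011111101101010010000 << 7 = 0b110010000111111011010100100000000000 = 53820082176

53820082176


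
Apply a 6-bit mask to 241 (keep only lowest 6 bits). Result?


241 & 63 = 49

49


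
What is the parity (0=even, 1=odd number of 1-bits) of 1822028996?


0b1101100100110011111010011000100 has 16 ones => parity 0

0


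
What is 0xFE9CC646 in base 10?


FE9CC646 hex = 4271687238 decimal

4271687238


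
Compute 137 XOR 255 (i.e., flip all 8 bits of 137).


137 ^ 255 = 118

118


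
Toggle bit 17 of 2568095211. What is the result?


2568095211 ^ (1 << 17) = 2568095211 ^ 131072 = 2567964139

2567964139


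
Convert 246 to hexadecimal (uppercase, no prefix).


246 = F6 hex

F6


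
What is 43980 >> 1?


0b1010101111001100 >> 1 = 0b101010111100110 = 21990

21990


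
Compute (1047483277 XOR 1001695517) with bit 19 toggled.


Step 1: 1047483277 ^ 1001695517 = 98302608
Step 2: 98302608 ^ (1 << 19) = 98302608 ^ 524288 = 97778320

97778320


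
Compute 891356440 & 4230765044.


0b110101001000010000010100011000 & 0b11111100001011000101100111110100 = 0b110100001000000000000100010000 = 874512656

874512656


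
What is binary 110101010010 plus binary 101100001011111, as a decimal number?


110101010010 + 101100001011111 = 110010110110001 = 26033

26033


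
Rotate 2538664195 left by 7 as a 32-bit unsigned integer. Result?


Rotate 0b10010111010100001111000100000011 left by 7 (32-bit) = 0b10101000011110001000000111001011 = 2826469835

2826469835


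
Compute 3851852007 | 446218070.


0b11100101100101101001100011100111 | 0b11010100110001011111101010110 = 0b11111111100111101011111111110111 = 4288593911

4288593911


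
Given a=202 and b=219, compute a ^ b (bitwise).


202 ^ 219 = 17

17


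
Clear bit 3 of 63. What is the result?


63 & ~(1 << 3) = 55

55


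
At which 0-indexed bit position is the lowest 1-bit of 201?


0b11001001. Lowest set bit at position 0

0


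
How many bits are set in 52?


0b110100 has 3 set bits

3


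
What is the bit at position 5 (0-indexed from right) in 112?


0b1110000, position 5 = 1

1


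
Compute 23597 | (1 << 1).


23597 | (1 << 1) = 23597 | 2 = 23599

23599


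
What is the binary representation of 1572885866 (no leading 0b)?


1572885866 = 1011101110000000101010101101010 in binary

1011101110000000101010101101010


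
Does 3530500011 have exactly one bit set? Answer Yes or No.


0b11010010011011110010011110101011. Multiple bits set => No

No


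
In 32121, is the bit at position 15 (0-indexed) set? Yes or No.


0b111110101111001, bit 15 = 0. No

No


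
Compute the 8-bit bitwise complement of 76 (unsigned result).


~0b1001100 = 0b10110011 = 179 (8-bit unsigned)

179


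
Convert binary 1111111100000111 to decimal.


1111111100000111 in decimal = 65287

65287


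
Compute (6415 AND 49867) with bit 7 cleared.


Step 1: 6415 & 49867 = 11
Step 2: 11 & ~(1 << 7) = 11

11


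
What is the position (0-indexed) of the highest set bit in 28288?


0b110111010000000. Highest set bit at position 14

14


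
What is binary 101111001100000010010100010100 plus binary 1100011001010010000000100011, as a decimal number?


101111001100000010010100010100 + 1100011001010010000000100011 = 111011100101010100010100110111 = 999638327

999638327


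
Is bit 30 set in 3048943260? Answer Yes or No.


0b10110101101110110010111010011100, bit 30 = 0. No

No


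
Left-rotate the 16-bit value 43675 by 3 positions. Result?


Rotate 0b1010101010011011 left by 3 (16-bit) = 0b101010011011101 = 21725

21725


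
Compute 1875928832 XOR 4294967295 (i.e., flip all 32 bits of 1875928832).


1875928832 ^ 4294967295 = 2419038463

2419038463


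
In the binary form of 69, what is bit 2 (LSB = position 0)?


0b1000101, position 2 = 1

1


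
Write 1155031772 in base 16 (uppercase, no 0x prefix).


1155031772 = 44D862DC hex

44D862DC


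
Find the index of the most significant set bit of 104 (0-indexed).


0b1101000. Highest set bit at position 6

6


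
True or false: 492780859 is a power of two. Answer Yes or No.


0b11101010111110011110100111011. Multiple bits set => No

No


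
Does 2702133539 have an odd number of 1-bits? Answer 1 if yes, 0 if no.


0b10100001000011110100100100100011 has 13 ones => parity 1

1


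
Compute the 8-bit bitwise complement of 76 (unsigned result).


~0b1001100 = 0b10110011 = 179 (8-bit unsigned)

179


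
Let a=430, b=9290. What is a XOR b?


430 ^ 9290 = 9700

9700


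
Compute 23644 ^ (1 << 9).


23644 ^ (1 << 9) = 23644 ^ 512 = 24156

24156


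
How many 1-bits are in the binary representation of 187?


0b10111011 has 6 set bits

6


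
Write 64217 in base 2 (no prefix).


64217 = 1111101011011001 in binary

1111101011011001


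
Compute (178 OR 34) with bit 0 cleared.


Step 1: 178 | 34 = 178
Step 2: 178 & ~(1 << 0) = 178

178


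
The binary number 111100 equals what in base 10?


111100 in decimal = 60

60


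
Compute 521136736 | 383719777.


0b11111000011111110101001100000 | 0b10110110111110001100101100001 = 0b11111110111111111101101100001 = 534772577

534772577


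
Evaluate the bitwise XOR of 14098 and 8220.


0b11011100010010 ^ 0b10000000011100 = 0b1011100001110 = 5902

5902


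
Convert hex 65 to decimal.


65 hex = 101 decimal

101


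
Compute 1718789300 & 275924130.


0b1100110011100101010010010110100 & 0b10000011100100100010010100010 = 0b11100100000010010100000 = 7472288

7472288


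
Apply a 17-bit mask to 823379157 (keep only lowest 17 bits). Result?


823379157 & 131071 = 115925

115925


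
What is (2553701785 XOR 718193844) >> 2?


Step 1: 2553701785 ^ 718193844 = 3002638637
Step 2: 3002638637 >> 2 = 750659659

750659659


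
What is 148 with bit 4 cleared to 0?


148 & ~(1 << 4) = 132

132


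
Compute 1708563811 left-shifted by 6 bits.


0b1100101110101101001110101100011 << 6 = 0b1100101110101101001110101100011000000 = 109348083904

109348083904


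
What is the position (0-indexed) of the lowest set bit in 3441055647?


0b11001101000110100101011110011111. Lowest set bit at position 0

0


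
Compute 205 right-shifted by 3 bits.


0b11001101 >> 3 = 0b11001 = 25

25


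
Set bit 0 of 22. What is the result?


22 | (1 << 0) = 22 | 1 = 23

23


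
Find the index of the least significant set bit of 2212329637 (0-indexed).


0b10000011110111010111100010100101. Lowest set bit at position 0

0


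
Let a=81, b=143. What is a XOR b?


81 ^ 143 = 222

222


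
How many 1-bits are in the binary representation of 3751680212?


0b11011111100111100001100011010100 has 18 set bits

18


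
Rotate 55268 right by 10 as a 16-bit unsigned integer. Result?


Rotate 0b1101011111100100 right by 10 (16-bit) = 0b1111100100110101 = 63797

63797


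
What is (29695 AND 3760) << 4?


Step 1: 29695 & 3760 = 688
Step 2: 688 << 4 = 11008

11008


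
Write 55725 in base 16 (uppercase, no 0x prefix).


55725 = D9AD hex

D9AD


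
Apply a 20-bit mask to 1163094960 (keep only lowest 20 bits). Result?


1163094960 & 1048575 = 224176

224176


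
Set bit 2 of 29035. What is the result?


29035 | (1 << 2) = 29035 | 4 = 29039

29039


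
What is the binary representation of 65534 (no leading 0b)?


65534 = 1111111111111110 in binary

1111111111111110


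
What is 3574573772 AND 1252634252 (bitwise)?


0b11010101000011111010101011001100 & 0b1001010101010011010111010001100 = 0b1000000000010011010101010001100 = 1074375308

1074375308


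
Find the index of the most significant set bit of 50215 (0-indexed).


0b1100010000100111. Highest set bit at position 15

15


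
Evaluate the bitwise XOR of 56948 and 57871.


0b1101111001110100 ^ 0b1110001000001111 = 0b11110001111011 = 15483

15483


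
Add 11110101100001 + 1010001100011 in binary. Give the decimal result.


11110101100001 + 1010001100011 = 101000111000100 = 20932

20932


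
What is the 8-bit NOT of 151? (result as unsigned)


~0b10010111 = 0b1101000 = 104 (8-bit unsigned)

104


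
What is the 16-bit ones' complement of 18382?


18382 ^ 65535 = 47153

47153


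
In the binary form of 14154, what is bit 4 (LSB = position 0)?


0b11011101001010, position 4 = 0

0


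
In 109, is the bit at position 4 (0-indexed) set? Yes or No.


0b1101101, bit 4 = 0. No

No


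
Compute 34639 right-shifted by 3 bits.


0b1000011101001111 >> 3 = 0b1000011101001 = 4329

4329


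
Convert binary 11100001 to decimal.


11100001 in decimal = 225

225


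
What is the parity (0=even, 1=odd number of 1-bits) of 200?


0b11001000 has 3 ones => parity 1

1


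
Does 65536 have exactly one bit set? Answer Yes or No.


0b10000000000000000. Only one bit set => Yes

Yes


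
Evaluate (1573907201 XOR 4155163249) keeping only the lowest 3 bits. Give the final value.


Step 1: 1573907201 ^ 4155163249 = 2858756464
Step 2: 2858756464 & 7 = 0

0


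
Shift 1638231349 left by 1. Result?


0b1100001101001010110110100110101 << 1 = 0b11000011010010101101101001101010 = 3276462698

3276462698


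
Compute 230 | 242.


0b11100110 | 0b11110010 = 0b11110110 = 246

246


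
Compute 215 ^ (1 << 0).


215 ^ (1 << 0) = 215 ^ 1 = 214

214


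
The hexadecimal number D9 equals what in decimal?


D9 hex = 217 decimal

217


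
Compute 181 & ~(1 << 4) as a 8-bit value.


181 & ~(1 << 4) = 165

165


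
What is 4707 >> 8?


0b1001001100011 >> 8 = 0b10010 = 18

18


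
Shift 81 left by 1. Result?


0b1010001 << 1 = 0b10100010 = 162

162


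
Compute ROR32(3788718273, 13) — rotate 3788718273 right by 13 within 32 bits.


Rotate 0b11100001110100110100000011000001 right by 13 (32-bit) = 0b110000011110000111010011010 = 101650074

101650074


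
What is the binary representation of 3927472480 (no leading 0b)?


3927472480 = 11101010000110000111100101100000 in binary

11101010000110000111100101100000


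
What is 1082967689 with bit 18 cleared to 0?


1082967689 & ~(1 << 18) = 1082705545

1082705545


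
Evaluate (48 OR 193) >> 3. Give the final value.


Step 1: 48 | 193 = 241
Step 2: 241 >> 3 = 30

30


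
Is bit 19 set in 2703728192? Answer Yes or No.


0b10100001001001111001111001000000, bit 19 = 0. No

No


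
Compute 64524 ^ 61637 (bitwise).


0b1111110000001100 ^ 0b1111000011000101 = 0b110011001001 = 3273

3273


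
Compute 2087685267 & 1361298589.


0b1111100011011111000110010010011 & 0b1010001001000111100010010011101 = 0b1010000001000111000010010010001 = 1344504977

1344504977


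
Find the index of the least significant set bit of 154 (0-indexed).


0b10011010. Lowest set bit at position 1

1


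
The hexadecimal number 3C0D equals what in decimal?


3C0D hex = 15373 decimal

15373


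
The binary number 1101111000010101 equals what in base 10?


1101111000010101 in decimal = 56853

56853


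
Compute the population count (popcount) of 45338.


0b1011000100011010 has 7 set bits

7


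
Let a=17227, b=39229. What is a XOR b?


17227 ^ 39229 = 55926

55926


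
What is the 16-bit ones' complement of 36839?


36839 ^ 65535 = 28696

28696


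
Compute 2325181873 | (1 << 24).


2325181873 | (1 << 24) = 2325181873 | 16777216 = 2341959089

2341959089


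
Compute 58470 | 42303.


0b1110010001100110 | 0b1010010100111111 = 0b1110010101111111 = 58751

58751


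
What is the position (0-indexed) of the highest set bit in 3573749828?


0b11010101000000110001100001000100. Highest set bit at position 31

31


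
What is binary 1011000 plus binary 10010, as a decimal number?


1011000 + 10010 = 1101010 = 106

106


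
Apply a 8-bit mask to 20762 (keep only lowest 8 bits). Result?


20762 & 255 = 26

26


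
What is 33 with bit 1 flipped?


33 ^ (1 << 1) = 33 ^ 2 = 35

35


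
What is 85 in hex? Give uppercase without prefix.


85 = 55 hex

55


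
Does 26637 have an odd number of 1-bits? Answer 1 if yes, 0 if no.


0b110100000001101 has 6 ones => parity 0

0


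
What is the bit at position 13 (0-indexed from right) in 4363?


0b1000100001011, position 13 = 0

0


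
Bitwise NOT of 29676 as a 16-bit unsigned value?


~0b111001111101100 = 0b1000110000010011 = 35859 (16-bit unsigned)

35859


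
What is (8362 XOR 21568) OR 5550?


Step 1: 8362 ^ 21568 = 29930
Step 2: 29930 | 5550 = 30190

30190


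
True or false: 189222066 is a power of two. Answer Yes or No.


0b1011010001110100110010110010. Multiple bits set => No

No


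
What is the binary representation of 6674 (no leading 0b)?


6674 = 1101000010010 in binary

1101000010010


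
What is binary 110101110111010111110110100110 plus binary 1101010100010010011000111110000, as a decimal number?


110101110111010111110110100110 + 1101010100010010011000111110000 = 10100000011001101010111110010110 = 2691084182

2691084182
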